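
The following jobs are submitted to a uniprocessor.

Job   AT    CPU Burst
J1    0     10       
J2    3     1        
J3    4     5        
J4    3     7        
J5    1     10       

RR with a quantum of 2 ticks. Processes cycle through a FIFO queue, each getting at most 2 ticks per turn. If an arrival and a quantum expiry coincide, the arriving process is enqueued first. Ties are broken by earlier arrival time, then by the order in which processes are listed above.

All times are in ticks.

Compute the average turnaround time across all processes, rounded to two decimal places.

23.20

Gantt: | J1 0-2 | J5 2-4 | J1 4-6 | J2 6-7 | J4 7-9 | J3 9-11 | J5 11-13 | J1 13-15 | J4 15-17 | J3 17-19 | J5 19-21 | J1 21-23 | J4 23-25 | J3 25-26 | J5 26-28 | J1 28-30 | J4 30-31 | J5 31-33 |
Completion: J1=30  J2=7  J3=26  J4=31  J5=33
Turnaround times: J1=30, J2=4, J3=22, J4=28, J5=32
Average turnaround = (30+4+22+28+32) / 5 = 116/5 = 23.20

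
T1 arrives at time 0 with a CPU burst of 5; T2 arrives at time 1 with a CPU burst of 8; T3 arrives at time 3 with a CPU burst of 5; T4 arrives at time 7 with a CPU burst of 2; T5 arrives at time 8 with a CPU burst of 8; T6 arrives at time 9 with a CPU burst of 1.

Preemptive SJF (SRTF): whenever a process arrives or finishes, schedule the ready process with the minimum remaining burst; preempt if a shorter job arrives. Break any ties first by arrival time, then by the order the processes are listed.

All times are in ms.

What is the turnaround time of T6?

Timeline: | T1 0-5 | T3 5-7 | T4 7-9 | T6 9-10 | T3 10-13 | T2 13-21 | T5 21-29 |
Completion: T1=5  T2=21  T3=13  T4=9  T5=29  T6=10
Turnaround (C−A): T1=5  T2=20  T3=10  T4=2  T5=21  T6=1
Turnaround(T6) = completion − arrival = 10 − 9 = 1

1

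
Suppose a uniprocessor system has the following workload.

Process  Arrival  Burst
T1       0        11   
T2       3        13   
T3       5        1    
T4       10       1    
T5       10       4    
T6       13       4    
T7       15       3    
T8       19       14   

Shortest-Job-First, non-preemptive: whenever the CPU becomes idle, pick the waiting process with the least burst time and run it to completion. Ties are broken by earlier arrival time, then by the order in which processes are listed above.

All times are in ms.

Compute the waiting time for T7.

Timeline: | T1 0-11 | T3 11-12 | T4 12-13 | T5 13-17 | T7 17-20 | T6 20-24 | T2 24-37 | T8 37-51 |
Completion: T1=11  T2=37  T3=12  T4=13  T5=17  T6=24  T7=20  T8=51
Waiting(T7) = turnaround − burst = 5 − 3 = 2

2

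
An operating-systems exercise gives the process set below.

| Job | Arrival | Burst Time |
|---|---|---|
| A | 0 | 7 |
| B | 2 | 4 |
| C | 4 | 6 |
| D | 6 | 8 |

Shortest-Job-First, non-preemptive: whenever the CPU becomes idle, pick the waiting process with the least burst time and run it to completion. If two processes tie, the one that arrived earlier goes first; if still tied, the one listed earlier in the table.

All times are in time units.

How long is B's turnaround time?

Schedule: | A 0-7 | B 7-11 | C 11-17 | D 17-25 |
Completion: A=7  B=11  C=17  D=25
Turnaround(B) = completion − arrival = 11 − 2 = 9

9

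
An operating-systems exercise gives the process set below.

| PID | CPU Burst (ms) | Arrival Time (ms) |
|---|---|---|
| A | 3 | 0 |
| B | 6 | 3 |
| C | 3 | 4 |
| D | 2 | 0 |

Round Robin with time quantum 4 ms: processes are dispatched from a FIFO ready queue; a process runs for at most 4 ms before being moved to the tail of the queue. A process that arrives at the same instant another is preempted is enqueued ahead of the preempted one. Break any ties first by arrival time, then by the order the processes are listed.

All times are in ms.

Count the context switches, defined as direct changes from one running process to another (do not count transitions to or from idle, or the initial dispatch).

Gantt: | A 0-3 | D 3-5 | B 5-9 | C 9-12 | B 12-14 |
Completion: A=3  B=14  C=12  D=5
Turnaround (C−A): A=3  B=11  C=8  D=5

4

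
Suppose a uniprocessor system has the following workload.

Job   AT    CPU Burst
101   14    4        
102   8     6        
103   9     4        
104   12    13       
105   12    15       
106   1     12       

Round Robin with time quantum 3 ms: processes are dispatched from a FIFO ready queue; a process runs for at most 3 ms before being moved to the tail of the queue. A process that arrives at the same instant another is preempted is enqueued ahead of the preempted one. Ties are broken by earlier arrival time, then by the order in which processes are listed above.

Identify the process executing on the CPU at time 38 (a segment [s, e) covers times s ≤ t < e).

Gantt: | idle 0-1 | 106 1-10 | 102 10-13 | 103 13-16 | 106 16-19 | 104 19-22 | 105 22-25 | 102 25-28 | 101 28-31 | 103 31-32 | 104 32-35 | 105 35-38 | 101 38-39 | 104 39-42 | 105 42-45 | 104 45-48 | 105 48-51 | 104 51-52 | 105 52-55 |
Completion: 101=39  102=28  103=32  104=52  105=55  106=19

101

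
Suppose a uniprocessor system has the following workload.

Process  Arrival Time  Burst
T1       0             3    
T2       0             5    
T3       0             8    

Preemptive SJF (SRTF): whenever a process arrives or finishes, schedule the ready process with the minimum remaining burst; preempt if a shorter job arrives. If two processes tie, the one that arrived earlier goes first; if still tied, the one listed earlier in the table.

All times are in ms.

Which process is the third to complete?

T3

Gantt: | T1 0-3 | T2 3-8 | T3 8-16 |
Completion: T1=3  T2=8  T3=16
Turnaround (C−A): T1=3  T2=8  T3=16
Finish order: T1 → T2 → T3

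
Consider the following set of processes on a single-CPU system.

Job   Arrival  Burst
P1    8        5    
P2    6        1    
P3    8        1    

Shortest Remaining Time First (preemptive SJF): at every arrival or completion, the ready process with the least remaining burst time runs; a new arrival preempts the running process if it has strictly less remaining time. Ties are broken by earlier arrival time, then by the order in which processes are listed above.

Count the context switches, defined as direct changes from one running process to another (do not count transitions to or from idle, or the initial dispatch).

1

Gantt: | idle 0-6 | P2 6-7 | idle 7-8 | P3 8-9 | P1 9-14 |
Completion: P1=14  P2=7  P3=9
Turnaround (C−A): P1=6  P2=1  P3=1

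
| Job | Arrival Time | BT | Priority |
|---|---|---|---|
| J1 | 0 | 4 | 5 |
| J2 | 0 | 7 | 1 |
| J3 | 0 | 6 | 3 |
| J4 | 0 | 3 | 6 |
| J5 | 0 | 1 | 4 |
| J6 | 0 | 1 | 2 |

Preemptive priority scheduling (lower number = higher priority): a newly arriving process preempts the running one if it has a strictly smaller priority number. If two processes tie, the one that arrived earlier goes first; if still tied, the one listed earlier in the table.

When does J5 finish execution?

Timeline: | J2 0-7 | J6 7-8 | J3 8-14 | J5 14-15 | J1 15-19 | J4 19-22 |
Completion: J1=19  J2=7  J3=14  J4=22  J5=15  J6=8

15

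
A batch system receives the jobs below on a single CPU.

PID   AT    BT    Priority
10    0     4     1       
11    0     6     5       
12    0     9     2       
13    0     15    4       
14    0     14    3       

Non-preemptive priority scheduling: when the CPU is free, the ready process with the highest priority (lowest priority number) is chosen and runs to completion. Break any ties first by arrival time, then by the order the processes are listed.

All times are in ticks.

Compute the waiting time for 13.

Gantt: | 10 0-4 | 12 4-13 | 14 13-27 | 13 27-42 | 11 42-48 |
Completion: 10=4  11=48  12=13  13=42  14=27
Turnaround (C−A): 10=4  11=48  12=13  13=42  14=27
Waiting(13) = turnaround − burst = 42 − 15 = 27

27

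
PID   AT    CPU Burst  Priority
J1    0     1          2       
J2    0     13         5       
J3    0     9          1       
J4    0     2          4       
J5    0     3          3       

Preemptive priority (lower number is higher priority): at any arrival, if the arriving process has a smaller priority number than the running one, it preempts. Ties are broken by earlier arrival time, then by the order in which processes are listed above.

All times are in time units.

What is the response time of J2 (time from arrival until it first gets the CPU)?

15

Gantt: | J3 0-9 | J1 9-10 | J5 10-13 | J4 13-15 | J2 15-28 |
Completion: J1=10  J2=28  J3=9  J4=15  J5=13
Turnaround (C−A): J1=10  J2=28  J3=9  J4=15  J5=13
Response(J2) = first start − arrival = 15 − 0 = 15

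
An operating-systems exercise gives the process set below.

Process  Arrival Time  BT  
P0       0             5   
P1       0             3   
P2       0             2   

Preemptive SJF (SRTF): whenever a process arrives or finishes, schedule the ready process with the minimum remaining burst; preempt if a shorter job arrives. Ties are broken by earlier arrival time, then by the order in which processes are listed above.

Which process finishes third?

Timeline: | P2 0-2 | P1 2-5 | P0 5-10 |
Completion: P0=10  P1=5  P2=2
Finish order: P2 → P1 → P0

P0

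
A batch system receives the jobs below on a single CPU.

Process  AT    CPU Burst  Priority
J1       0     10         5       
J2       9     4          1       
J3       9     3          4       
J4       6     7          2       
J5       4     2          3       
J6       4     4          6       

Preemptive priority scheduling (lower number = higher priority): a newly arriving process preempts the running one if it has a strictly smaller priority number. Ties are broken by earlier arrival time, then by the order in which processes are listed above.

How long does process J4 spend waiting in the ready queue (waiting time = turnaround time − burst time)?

4

Schedule: | J1 0-4 | J5 4-6 | J4 6-9 | J2 9-13 | J4 13-17 | J3 17-20 | J1 20-26 | J6 26-30 |
Completion: J1=26  J2=13  J3=20  J4=17  J5=6  J6=30
Turnaround (C−A): J1=26  J2=4  J3=11  J4=11  J5=2  J6=26
Waiting(J4) = turnaround − burst = 11 − 7 = 4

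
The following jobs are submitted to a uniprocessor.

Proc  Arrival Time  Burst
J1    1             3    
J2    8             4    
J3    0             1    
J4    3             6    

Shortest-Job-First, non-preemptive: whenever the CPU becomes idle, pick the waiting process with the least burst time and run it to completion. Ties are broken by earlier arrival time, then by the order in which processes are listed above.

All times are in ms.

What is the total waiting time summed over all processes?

3

Timeline: | J3 0-1 | J1 1-4 | J4 4-10 | J2 10-14 |
Completion: J1=4  J2=14  J3=1  J4=10
Turnaround (C−A): J1=3  J2=6  J3=1  J4=7
Waiting = turnaround − burst: J1=0, J2=2, J3=0, J4=1
Total waiting = 0 + 2 + 0 + 1 = 3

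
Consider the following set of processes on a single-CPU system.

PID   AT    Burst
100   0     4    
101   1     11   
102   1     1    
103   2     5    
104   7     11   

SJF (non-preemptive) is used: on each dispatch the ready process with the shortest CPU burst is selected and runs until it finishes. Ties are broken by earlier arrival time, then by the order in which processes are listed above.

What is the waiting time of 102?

3

Timeline: | 100 0-4 | 102 4-5 | 103 5-10 | 101 10-21 | 104 21-32 |
Completion: 100=4  101=21  102=5  103=10  104=32
Turnaround (C−A): 100=4  101=20  102=4  103=8  104=25
Waiting(102) = turnaround − burst = 4 − 1 = 3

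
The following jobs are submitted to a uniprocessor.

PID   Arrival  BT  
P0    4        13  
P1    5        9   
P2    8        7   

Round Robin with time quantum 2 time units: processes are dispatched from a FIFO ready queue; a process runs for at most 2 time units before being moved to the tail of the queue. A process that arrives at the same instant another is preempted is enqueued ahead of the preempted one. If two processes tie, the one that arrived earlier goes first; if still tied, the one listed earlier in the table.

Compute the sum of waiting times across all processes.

Schedule: | idle 0-4 | P0 4-6 | P1 6-8 | P0 8-10 | P2 10-12 | P1 12-14 | P0 14-16 | P2 16-18 | P1 18-20 | P0 20-22 | P2 22-24 | P1 24-26 | P0 26-28 | P2 28-29 | P1 29-30 | P0 30-33 |
Completion: P0=33  P1=30  P2=29
Turnaround (C−A): P0=29  P1=25  P2=21
Waiting = turnaround − burst: P0=16, P1=16, P2=14
Total waiting = 16 + 16 + 14 = 46

46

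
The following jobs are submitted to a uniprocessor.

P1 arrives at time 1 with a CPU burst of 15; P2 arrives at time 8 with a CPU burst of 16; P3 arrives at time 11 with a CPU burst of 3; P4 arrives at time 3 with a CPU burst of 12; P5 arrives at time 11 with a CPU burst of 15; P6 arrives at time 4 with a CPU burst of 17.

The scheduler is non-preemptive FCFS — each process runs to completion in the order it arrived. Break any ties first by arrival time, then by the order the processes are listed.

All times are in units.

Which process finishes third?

P6

Timeline: | idle 0-1 | P1 1-16 | P4 16-28 | P6 28-45 | P2 45-61 | P3 61-64 | P5 64-79 |
Completion: P1=16  P2=61  P3=64  P4=28  P5=79  P6=45
Finish order: P1 → P4 → P6 → P2 → P3 → P5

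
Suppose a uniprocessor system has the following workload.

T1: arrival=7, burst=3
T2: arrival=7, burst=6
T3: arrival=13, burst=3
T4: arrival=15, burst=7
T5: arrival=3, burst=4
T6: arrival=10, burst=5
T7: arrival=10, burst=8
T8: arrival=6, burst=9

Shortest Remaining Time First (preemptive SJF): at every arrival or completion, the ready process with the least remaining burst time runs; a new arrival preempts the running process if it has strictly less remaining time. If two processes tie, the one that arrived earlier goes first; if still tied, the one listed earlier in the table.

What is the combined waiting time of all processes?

Schedule: | idle 0-3 | T5 3-7 | T1 7-10 | T6 10-15 | T3 15-18 | T2 18-24 | T4 24-31 | T7 31-39 | T8 39-48 |
Completion: T1=10  T2=24  T3=18  T4=31  T5=7  T6=15  T7=39  T8=48
Turnaround (C−A): T1=3  T2=17  T3=5  T4=16  T5=4  T6=5  T7=29  T8=42
Waiting = turnaround − burst: T1=0, T2=11, T3=2, T4=9, T5=0, T6=0, T7=21, T8=33
Total waiting = 0 + 11 + 2 + 9 + 0 + 0 + 21 + 33 = 76

76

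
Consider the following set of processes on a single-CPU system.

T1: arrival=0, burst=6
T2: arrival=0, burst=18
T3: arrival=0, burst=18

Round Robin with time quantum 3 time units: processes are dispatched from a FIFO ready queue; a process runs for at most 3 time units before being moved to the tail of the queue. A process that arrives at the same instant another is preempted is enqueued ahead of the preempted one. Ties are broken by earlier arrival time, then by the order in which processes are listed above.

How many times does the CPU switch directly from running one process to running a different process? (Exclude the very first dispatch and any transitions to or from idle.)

13

Schedule: | T1 0-3 | T2 3-6 | T3 6-9 | T1 9-12 | T2 12-15 | T3 15-18 | T2 18-21 | T3 21-24 | T2 24-27 | T3 27-30 | T2 30-33 | T3 33-36 | T2 36-39 | T3 39-42 |
Completion: T1=12  T2=39  T3=42
Turnaround (C−A): T1=12  T2=39  T3=42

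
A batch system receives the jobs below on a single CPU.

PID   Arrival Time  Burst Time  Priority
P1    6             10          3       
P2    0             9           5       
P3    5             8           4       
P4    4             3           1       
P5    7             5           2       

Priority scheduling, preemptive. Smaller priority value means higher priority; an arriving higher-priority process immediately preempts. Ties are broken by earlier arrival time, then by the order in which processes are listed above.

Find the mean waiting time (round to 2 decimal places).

Gantt: | P2 0-4 | P4 4-7 | P5 7-12 | P1 12-22 | P3 22-30 | P2 30-35 |
Completion: P1=22  P2=35  P3=30  P4=7  P5=12
Waiting times: P1=6, P2=26, P3=17, P4=0, P5=0
Average waiting = (6+26+17+0+0) / 5 = 49/5 = 9.80

9.80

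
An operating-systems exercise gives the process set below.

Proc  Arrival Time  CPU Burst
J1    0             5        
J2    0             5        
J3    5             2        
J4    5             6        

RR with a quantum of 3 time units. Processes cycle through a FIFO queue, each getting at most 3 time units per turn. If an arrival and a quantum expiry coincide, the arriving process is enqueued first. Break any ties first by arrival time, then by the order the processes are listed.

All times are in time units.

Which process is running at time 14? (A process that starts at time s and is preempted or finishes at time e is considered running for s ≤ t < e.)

J2

Timeline: | J1 0-3 | J2 3-6 | J1 6-8 | J3 8-10 | J4 10-13 | J2 13-15 | J4 15-18 |
Completion: J1=8  J2=15  J3=10  J4=18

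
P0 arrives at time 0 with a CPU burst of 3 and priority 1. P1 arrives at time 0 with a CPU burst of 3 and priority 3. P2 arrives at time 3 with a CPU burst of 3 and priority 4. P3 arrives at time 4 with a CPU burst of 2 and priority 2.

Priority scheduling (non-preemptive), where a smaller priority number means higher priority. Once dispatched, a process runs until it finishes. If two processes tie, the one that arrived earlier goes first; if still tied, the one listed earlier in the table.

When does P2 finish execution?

11

Timeline: | P0 0-3 | P1 3-6 | P3 6-8 | P2 8-11 |
Completion: P0=3  P1=6  P2=11  P3=8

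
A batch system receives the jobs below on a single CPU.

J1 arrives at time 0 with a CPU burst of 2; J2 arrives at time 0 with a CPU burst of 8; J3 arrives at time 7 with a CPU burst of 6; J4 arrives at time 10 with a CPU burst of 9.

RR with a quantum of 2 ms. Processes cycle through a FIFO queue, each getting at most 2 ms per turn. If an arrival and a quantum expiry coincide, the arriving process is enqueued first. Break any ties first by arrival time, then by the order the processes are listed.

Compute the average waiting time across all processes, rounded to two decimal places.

Gantt: | J1 0-2 | J2 2-8 | J3 8-10 | J2 10-12 | J4 12-14 | J3 14-16 | J4 16-18 | J3 18-20 | J4 20-25 |
Completion: J1=2  J2=12  J3=20  J4=25
Turnaround (C−A): J1=2  J2=12  J3=13  J4=15
Waiting times: J1=0, J2=4, J3=7, J4=6
Average waiting = (0+4+7+6) / 4 = 17/4 = 4.25

4.25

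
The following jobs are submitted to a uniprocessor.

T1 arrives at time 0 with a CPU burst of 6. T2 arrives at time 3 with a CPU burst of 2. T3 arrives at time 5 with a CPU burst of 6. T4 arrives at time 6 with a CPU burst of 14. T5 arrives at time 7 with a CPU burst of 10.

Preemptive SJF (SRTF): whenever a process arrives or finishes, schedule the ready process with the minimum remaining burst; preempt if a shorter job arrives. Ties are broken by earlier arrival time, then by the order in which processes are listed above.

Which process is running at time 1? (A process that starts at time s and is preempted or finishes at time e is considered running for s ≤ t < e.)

T1

Timeline: | T1 0-3 | T2 3-5 | T1 5-8 | T3 8-14 | T5 14-24 | T4 24-38 |
Completion: T1=8  T2=5  T3=14  T4=38  T5=24
Turnaround (C−A): T1=8  T2=2  T3=9  T4=32  T5=17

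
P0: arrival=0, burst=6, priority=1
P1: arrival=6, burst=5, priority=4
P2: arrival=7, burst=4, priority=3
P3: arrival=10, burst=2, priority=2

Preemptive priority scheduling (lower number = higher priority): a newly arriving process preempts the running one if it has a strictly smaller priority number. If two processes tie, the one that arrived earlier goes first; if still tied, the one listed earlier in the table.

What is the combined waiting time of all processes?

Gantt: | P0 0-6 | P1 6-7 | P2 7-10 | P3 10-12 | P2 12-13 | P1 13-17 |
Completion: P0=6  P1=17  P2=13  P3=12
Waiting = turnaround − burst: P0=0, P1=6, P2=2, P3=0
Total waiting = 0 + 6 + 2 + 0 = 8

8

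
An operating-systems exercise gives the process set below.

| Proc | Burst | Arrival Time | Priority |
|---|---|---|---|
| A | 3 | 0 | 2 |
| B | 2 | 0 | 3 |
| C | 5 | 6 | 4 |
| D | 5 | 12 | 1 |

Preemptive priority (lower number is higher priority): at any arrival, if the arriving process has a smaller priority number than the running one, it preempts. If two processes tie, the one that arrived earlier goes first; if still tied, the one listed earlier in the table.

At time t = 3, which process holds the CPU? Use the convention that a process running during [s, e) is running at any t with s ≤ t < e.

Gantt: | A 0-3 | B 3-5 | idle 5-6 | C 6-11 | idle 11-12 | D 12-17 |
Completion: A=3  B=5  C=11  D=17

B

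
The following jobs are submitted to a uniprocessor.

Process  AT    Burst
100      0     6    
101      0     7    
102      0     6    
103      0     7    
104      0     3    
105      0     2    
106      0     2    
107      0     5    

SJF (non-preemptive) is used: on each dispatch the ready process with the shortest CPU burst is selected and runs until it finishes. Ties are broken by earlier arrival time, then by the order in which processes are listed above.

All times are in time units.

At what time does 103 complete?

Schedule: | 105 0-2 | 106 2-4 | 104 4-7 | 107 7-12 | 100 12-18 | 102 18-24 | 101 24-31 | 103 31-38 |
Completion: 100=18  101=31  102=24  103=38  104=7  105=2  106=4  107=12
Turnaround (C−A): 100=18  101=31  102=24  103=38  104=7  105=2  106=4  107=12

38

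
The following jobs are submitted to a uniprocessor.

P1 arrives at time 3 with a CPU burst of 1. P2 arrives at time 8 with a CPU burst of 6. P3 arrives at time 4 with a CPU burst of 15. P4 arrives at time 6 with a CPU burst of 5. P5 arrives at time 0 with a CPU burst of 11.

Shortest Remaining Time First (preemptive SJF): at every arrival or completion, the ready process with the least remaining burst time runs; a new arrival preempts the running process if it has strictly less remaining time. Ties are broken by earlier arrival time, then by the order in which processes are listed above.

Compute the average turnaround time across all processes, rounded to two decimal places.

14.40

Gantt: | P5 0-3 | P1 3-4 | P5 4-6 | P4 6-11 | P5 11-17 | P2 17-23 | P3 23-38 |
Completion: P1=4  P2=23  P3=38  P4=11  P5=17
Turnaround (C−A): P1=1  P2=15  P3=34  P4=5  P5=17
Turnaround times: P1=1, P2=15, P3=34, P4=5, P5=17
Average turnaround = (1+15+34+5+17) / 5 = 72/5 = 14.40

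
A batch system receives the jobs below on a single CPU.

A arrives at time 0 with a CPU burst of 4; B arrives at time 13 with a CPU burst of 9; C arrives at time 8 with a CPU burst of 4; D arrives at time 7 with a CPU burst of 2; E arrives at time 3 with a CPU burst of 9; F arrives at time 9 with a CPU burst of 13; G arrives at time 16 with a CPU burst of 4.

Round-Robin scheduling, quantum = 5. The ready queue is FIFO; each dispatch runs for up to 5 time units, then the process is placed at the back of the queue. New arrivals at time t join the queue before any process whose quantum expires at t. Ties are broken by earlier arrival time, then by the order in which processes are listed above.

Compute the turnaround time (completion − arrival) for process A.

4

Schedule: | A 0-4 | E 4-9 | D 9-11 | C 11-15 | F 15-20 | E 20-24 | B 24-29 | G 29-33 | F 33-38 | B 38-42 | F 42-45 |
Completion: A=4  B=42  C=15  D=11  E=24  F=45  G=33
Turnaround(A) = completion − arrival = 4 − 0 = 4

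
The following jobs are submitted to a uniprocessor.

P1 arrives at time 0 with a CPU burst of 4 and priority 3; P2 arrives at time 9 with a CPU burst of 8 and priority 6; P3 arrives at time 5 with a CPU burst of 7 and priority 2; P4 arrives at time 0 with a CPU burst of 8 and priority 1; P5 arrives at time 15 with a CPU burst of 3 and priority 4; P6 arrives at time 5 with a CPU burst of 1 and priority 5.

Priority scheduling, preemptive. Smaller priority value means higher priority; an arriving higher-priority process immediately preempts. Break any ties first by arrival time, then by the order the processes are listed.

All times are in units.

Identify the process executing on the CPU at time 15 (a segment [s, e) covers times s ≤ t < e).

Schedule: | P4 0-8 | P3 8-15 | P1 15-19 | P5 19-22 | P6 22-23 | P2 23-31 |
Completion: P1=19  P2=31  P3=15  P4=8  P5=22  P6=23
Turnaround (C−A): P1=19  P2=22  P3=10  P4=8  P5=7  P6=18

P1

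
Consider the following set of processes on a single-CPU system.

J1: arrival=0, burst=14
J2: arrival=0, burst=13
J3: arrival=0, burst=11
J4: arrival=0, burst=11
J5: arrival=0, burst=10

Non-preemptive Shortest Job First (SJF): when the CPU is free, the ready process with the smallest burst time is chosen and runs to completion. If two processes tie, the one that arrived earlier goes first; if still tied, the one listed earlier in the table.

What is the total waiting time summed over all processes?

108

Timeline: | J5 0-10 | J3 10-21 | J4 21-32 | J2 32-45 | J1 45-59 |
Completion: J1=59  J2=45  J3=21  J4=32  J5=10
Waiting = turnaround − burst: J1=45, J2=32, J3=10, J4=21, J5=0
Total waiting = 45 + 32 + 10 + 21 + 0 = 108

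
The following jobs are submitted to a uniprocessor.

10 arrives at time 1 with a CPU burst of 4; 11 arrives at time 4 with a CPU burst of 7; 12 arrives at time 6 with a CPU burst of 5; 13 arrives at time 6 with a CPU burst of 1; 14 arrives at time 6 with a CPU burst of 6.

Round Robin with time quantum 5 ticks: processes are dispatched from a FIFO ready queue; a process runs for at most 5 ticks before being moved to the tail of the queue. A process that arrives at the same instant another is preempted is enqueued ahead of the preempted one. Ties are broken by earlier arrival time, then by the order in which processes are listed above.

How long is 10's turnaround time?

Schedule: | idle 0-1 | 10 1-5 | 11 5-10 | 12 10-15 | 13 15-16 | 14 16-21 | 11 21-23 | 14 23-24 |
Completion: 10=5  11=23  12=15  13=16  14=24
Turnaround(10) = completion − arrival = 5 − 1 = 4

4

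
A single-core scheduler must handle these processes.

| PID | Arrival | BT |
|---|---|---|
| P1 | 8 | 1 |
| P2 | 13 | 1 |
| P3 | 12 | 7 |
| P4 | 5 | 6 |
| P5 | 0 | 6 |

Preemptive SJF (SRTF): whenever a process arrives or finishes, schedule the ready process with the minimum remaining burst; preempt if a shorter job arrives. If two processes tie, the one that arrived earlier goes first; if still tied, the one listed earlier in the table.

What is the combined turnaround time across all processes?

25

Schedule: | P5 0-6 | P4 6-8 | P1 8-9 | P4 9-13 | P2 13-14 | P3 14-21 |
Completion: P1=9  P2=14  P3=21  P4=13  P5=6
Turnaround = completion − arrival: P1=1, P2=1, P3=9, P4=8, P5=6
Total turnaround = 1 + 1 + 9 + 8 + 6 = 25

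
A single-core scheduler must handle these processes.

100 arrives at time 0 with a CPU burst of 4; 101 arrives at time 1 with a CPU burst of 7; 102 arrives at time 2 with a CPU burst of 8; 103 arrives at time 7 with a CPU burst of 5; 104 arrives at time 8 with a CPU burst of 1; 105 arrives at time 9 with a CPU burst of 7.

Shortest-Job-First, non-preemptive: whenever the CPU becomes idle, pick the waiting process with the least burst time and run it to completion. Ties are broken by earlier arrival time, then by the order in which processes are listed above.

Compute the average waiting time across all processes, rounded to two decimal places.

6.83

Gantt: | 100 0-4 | 101 4-11 | 104 11-12 | 103 12-17 | 105 17-24 | 102 24-32 |
Completion: 100=4  101=11  102=32  103=17  104=12  105=24
Turnaround (C−A): 100=4  101=10  102=30  103=10  104=4  105=15
Waiting times: 100=0, 101=3, 102=22, 103=5, 104=3, 105=8
Average waiting = (0+3+22+5+3+8) / 6 = 41/6 = 6.83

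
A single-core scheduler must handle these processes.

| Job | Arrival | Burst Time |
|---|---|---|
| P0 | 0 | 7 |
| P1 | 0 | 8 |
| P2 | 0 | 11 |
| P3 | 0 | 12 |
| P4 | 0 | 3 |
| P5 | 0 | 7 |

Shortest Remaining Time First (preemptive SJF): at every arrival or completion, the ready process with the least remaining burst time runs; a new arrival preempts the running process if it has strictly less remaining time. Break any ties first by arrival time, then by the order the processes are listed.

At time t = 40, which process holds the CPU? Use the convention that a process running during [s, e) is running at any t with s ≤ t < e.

Schedule: | P4 0-3 | P0 3-10 | P5 10-17 | P1 17-25 | P2 25-36 | P3 36-48 |
Completion: P0=10  P1=25  P2=36  P3=48  P4=3  P5=17
Turnaround (C−A): P0=10  P1=25  P2=36  P3=48  P4=3  P5=17

P3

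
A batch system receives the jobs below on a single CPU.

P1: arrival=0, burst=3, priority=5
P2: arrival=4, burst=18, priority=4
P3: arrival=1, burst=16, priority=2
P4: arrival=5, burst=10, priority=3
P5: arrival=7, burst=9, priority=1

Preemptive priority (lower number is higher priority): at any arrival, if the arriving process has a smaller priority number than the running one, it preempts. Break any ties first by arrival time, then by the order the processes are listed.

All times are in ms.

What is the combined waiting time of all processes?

115

Schedule: | P1 0-1 | P3 1-7 | P5 7-16 | P3 16-26 | P4 26-36 | P2 36-54 | P1 54-56 |
Completion: P1=56  P2=54  P3=26  P4=36  P5=16
Waiting = turnaround − burst: P1=53, P2=32, P3=9, P4=21, P5=0
Total waiting = 53 + 32 + 9 + 21 + 0 = 115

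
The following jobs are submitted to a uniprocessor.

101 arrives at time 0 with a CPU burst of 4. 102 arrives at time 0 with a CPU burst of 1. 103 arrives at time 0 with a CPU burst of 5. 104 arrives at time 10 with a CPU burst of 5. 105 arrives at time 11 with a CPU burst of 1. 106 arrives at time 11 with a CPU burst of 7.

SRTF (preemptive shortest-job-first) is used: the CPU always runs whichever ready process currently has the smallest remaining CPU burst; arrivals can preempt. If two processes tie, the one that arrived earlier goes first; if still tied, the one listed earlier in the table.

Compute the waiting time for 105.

0

Timeline: | 102 0-1 | 101 1-5 | 103 5-10 | 104 10-11 | 105 11-12 | 104 12-16 | 106 16-23 |
Completion: 101=5  102=1  103=10  104=16  105=12  106=23
Waiting(105) = turnaround − burst = 1 − 1 = 0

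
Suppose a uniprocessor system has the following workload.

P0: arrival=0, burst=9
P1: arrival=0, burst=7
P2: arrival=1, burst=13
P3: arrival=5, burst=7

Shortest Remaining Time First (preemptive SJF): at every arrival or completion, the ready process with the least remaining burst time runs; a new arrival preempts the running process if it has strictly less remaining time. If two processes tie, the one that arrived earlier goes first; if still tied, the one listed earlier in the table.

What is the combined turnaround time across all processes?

74

Gantt: | P1 0-7 | P3 7-14 | P0 14-23 | P2 23-36 |
Completion: P0=23  P1=7  P2=36  P3=14
Turnaround = completion − arrival: P0=23, P1=7, P2=35, P3=9
Total turnaround = 23 + 7 + 35 + 9 = 74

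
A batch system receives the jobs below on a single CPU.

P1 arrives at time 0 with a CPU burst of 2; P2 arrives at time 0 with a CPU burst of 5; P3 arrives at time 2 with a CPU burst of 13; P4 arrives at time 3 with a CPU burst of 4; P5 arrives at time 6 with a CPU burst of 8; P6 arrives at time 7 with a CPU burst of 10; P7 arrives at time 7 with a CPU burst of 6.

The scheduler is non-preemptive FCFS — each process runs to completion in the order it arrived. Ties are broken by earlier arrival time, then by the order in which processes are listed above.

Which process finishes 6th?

Schedule: | P1 0-2 | P2 2-7 | P3 7-20 | P4 20-24 | P5 24-32 | P6 32-42 | P7 42-48 |
Completion: P1=2  P2=7  P3=20  P4=24  P5=32  P6=42  P7=48
Finish order: P1 → P2 → P3 → P4 → P5 → P6 → P7

P6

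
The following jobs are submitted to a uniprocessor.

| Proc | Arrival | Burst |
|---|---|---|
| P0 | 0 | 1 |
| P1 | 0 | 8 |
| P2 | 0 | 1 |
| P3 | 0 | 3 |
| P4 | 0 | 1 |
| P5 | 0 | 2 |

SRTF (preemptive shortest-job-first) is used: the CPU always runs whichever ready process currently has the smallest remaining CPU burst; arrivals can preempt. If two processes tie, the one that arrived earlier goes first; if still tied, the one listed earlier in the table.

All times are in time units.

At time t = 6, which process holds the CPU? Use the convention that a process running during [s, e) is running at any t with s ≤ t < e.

P3

Schedule: | P0 0-1 | P2 1-2 | P4 2-3 | P5 3-5 | P3 5-8 | P1 8-16 |
Completion: P0=1  P1=16  P2=2  P3=8  P4=3  P5=5
Turnaround (C−A): P0=1  P1=16  P2=2  P3=8  P4=3  P5=5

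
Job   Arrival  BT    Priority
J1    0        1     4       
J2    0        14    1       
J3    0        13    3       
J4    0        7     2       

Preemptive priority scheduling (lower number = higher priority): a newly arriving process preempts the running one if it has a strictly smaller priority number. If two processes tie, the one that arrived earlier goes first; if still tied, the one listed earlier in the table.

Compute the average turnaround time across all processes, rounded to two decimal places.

26.00

Gantt: | J2 0-14 | J4 14-21 | J3 21-34 | J1 34-35 |
Completion: J1=35  J2=14  J3=34  J4=21
Turnaround (C−A): J1=35  J2=14  J3=34  J4=21
Turnaround times: J1=35, J2=14, J3=34, J4=21
Average turnaround = (35+14+34+21) / 4 = 104/4 = 26.00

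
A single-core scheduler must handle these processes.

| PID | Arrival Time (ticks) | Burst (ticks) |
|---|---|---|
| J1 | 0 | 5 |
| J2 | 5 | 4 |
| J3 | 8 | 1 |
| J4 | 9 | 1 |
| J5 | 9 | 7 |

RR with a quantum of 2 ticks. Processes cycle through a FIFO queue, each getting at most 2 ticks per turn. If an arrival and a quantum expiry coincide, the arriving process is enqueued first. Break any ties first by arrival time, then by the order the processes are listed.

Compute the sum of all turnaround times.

22

Timeline: | J1 0-5 | J2 5-9 | J3 9-10 | J4 10-11 | J5 11-18 |
Completion: J1=5  J2=9  J3=10  J4=11  J5=18
Turnaround (C−A): J1=5  J2=4  J3=2  J4=2  J5=9
Turnaround = completion − arrival: J1=5, J2=4, J3=2, J4=2, J5=9
Total turnaround = 5 + 4 + 2 + 2 + 9 = 22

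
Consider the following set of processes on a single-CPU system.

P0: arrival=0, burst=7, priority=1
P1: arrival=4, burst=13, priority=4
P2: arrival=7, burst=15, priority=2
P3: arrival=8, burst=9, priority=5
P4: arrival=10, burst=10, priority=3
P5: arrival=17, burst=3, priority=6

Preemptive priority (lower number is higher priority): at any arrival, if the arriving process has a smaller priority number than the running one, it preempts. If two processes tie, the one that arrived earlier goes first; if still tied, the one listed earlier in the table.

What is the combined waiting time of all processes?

Gantt: | P0 0-7 | P2 7-22 | P4 22-32 | P1 32-45 | P3 45-54 | P5 54-57 |
Completion: P0=7  P1=45  P2=22  P3=54  P4=32  P5=57
Turnaround (C−A): P0=7  P1=41  P2=15  P3=46  P4=22  P5=40
Waiting = turnaround − burst: P0=0, P1=28, P2=0, P3=37, P4=12, P5=37
Total waiting = 0 + 28 + 0 + 37 + 12 + 37 = 114

114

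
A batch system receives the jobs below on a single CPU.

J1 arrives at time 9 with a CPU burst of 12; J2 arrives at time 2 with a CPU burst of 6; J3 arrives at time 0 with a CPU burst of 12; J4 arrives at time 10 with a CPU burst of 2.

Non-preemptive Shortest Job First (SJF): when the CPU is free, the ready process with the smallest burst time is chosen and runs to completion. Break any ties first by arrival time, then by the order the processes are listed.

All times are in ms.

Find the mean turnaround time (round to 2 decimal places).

14.25

Timeline: | J3 0-12 | J4 12-14 | J2 14-20 | J1 20-32 |
Completion: J1=32  J2=20  J3=12  J4=14
Turnaround times: J1=23, J2=18, J3=12, J4=4
Average turnaround = (23+18+12+4) / 4 = 57/4 = 14.25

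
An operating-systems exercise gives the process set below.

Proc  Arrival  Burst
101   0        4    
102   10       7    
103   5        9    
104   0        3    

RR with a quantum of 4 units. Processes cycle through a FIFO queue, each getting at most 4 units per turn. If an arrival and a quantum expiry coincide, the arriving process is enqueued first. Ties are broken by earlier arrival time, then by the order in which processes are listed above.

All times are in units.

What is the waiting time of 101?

0

Gantt: | 101 0-4 | 104 4-7 | 103 7-11 | 102 11-15 | 103 15-19 | 102 19-22 | 103 22-23 |
Completion: 101=4  102=22  103=23  104=7
Turnaround (C−A): 101=4  102=12  103=18  104=7
Waiting(101) = turnaround − burst = 4 − 4 = 0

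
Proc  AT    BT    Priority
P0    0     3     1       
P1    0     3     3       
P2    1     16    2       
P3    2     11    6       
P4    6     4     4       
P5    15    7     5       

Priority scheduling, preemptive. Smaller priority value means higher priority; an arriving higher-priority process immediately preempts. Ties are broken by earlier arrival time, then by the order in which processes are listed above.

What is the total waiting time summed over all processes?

Gantt: | P0 0-3 | P2 3-19 | P1 19-22 | P4 22-26 | P5 26-33 | P3 33-44 |
Completion: P0=3  P1=22  P2=19  P3=44  P4=26  P5=33
Waiting = turnaround − burst: P0=0, P1=19, P2=2, P3=31, P4=16, P5=11
Total waiting = 0 + 19 + 2 + 31 + 16 + 11 = 79

79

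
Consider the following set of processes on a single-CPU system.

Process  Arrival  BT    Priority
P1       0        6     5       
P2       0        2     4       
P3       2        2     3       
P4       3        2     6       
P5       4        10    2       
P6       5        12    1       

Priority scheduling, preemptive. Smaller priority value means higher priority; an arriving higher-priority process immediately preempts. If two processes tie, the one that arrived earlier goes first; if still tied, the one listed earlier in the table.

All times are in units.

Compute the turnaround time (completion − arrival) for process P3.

2

Schedule: | P2 0-2 | P3 2-4 | P5 4-5 | P6 5-17 | P5 17-26 | P1 26-32 | P4 32-34 |
Completion: P1=32  P2=2  P3=4  P4=34  P5=26  P6=17
Turnaround(P3) = completion − arrival = 4 − 2 = 2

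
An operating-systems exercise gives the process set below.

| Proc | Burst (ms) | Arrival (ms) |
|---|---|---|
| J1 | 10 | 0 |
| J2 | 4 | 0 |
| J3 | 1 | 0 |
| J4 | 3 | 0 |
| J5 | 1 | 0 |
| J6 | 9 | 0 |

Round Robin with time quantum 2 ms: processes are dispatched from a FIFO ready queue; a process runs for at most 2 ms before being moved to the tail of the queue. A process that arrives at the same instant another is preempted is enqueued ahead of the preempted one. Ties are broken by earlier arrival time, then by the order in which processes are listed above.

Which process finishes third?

J2

Gantt: | J1 0-2 | J2 2-4 | J3 4-5 | J4 5-7 | J5 7-8 | J6 8-10 | J1 10-12 | J2 12-14 | J4 14-15 | J6 15-17 | J1 17-19 | J6 19-21 | J1 21-23 | J6 23-25 | J1 25-27 | J6 27-28 |
Completion: J1=27  J2=14  J3=5  J4=15  J5=8  J6=28
Finish order: J3 → J5 → J2 → J4 → J1 → J6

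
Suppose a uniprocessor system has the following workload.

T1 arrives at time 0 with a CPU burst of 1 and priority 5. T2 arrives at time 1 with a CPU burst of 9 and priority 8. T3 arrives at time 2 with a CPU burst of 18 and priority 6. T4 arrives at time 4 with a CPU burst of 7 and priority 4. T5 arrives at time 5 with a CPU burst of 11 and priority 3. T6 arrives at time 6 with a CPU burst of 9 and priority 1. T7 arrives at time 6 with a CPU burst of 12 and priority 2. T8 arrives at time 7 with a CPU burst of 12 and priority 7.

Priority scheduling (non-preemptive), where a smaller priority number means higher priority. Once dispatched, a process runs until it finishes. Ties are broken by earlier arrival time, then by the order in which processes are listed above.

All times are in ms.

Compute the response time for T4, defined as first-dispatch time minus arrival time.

Timeline: | T1 0-1 | T2 1-10 | T6 10-19 | T7 19-31 | T5 31-42 | T4 42-49 | T3 49-67 | T8 67-79 |
Completion: T1=1  T2=10  T3=67  T4=49  T5=42  T6=19  T7=31  T8=79
Turnaround (C−A): T1=1  T2=9  T3=65  T4=45  T5=37  T6=13  T7=25  T8=72
Response(T4) = first start − arrival = 42 − 4 = 38

38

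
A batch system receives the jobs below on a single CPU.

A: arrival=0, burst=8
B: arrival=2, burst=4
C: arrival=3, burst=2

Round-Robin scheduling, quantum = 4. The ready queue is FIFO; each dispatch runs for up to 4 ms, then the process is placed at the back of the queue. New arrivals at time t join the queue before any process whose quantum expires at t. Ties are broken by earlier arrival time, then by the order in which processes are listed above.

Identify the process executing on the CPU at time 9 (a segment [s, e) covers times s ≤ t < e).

C

Schedule: | A 0-4 | B 4-8 | C 8-10 | A 10-14 |
Completion: A=14  B=8  C=10
Turnaround (C−A): A=14  B=6  C=7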